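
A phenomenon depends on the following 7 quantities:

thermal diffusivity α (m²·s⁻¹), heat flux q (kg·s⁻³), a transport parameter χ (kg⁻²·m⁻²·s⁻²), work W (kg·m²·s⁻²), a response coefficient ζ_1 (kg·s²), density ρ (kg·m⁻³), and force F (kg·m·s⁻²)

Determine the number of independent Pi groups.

There are 7 variables and 3 base dimensions (M, L, T).
The dimension matrix has rank 3.
Independent dimensionless groups: 7 − 3 = 4.

4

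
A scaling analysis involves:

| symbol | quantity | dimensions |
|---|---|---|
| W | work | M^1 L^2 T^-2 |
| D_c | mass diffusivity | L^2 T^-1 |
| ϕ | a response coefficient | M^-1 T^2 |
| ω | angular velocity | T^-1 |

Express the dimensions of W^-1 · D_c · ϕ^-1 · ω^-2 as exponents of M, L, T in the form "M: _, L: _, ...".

M: 0, L: 0, T: 1

Collect each base-dimension exponent across the product:
  M: −(1) + (0) − (-1) − 2·(0) = 0
  L: −(2) + (2) − (0) − 2·(0) = 0
  T: −(-2) + (-1) − (2) − 2·(-1) = 1
So the dimensions are [T].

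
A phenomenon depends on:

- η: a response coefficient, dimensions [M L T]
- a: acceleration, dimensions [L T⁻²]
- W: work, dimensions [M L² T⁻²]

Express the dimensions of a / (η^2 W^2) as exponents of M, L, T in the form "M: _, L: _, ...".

M: -4, L: -5, T: 0

Collect each base-dimension exponent across the product:
  M: −2·(1) + (0) − 2·(1) = -4
  L: −2·(1) + (1) − 2·(2) = -5
  T: −2·(1) + (-2) − 2·(-2) = 0
So the dimensions are [M⁻⁴ L⁻⁵].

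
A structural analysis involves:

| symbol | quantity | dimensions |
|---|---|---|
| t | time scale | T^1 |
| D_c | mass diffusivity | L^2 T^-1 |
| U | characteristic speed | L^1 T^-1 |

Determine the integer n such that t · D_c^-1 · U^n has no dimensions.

Balance the L exponent: (1)·n from U, plus (0) − (2) = -2 from the rest, must sum to zero.
n − 2 = 0, so n = 2.

2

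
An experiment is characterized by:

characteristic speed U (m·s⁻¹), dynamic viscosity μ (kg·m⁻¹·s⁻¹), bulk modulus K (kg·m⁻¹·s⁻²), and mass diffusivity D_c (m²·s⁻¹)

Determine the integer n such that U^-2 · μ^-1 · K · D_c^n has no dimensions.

1

Balance the L exponent: (2)·n from D_c, plus −2·(1) − (-1) + (-1) = -2 from the rest, must sum to zero.
2n − 2 = 0, so n = 1.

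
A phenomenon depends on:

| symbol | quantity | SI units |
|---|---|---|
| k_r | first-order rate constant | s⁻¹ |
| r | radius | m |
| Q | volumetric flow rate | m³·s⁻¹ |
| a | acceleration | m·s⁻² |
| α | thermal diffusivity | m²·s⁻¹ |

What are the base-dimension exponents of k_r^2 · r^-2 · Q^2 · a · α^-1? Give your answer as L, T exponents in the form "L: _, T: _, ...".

Collect each base-dimension exponent across the product:
  L: 2·(0) − 2·(1) + 2·(3) + (1) − (2) = 3
  T: 2·(-1) − 2·(0) + 2·(-1) + (-2) − (-1) = -5
So the dimensions are [L³ T⁻⁵].

L: 3, T: -5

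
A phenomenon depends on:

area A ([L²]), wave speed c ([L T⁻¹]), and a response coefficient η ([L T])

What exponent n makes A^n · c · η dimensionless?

-1

Balance the L exponent: (2)·n from A, plus (1) + (1) = 2 from the rest, must sum to zero.
2n + 2 = 0, so n = -1.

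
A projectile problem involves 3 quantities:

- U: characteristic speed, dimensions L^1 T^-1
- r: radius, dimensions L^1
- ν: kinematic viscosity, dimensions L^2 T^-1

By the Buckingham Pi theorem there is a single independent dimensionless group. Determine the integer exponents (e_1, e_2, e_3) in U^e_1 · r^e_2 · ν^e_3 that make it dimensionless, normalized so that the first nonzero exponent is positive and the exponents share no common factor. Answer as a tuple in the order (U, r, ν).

L: e_1·(1) + e_2·(1) + e_3·(2) = 0
T: e_1·(-1) + e_2·(0) + e_3·(-1) = 0
Solving this homogeneous linear system for the smallest-integer solution (first nonzero entry positive) gives (1, 1, -1).

(1, 1, -1)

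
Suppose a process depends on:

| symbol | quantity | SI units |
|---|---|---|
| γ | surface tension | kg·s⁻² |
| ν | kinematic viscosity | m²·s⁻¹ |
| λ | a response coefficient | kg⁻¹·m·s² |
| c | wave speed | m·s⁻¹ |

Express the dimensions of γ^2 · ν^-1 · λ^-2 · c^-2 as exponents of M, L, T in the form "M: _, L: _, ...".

Collect each base-dimension exponent across the product:
  M: 2·(1) − (0) − 2·(-1) − 2·(0) = 4
  L: 2·(0) − (2) − 2·(1) − 2·(1) = -6
  T: 2·(-2) − (-1) − 2·(2) − 2·(-1) = -5
So the dimensions are [M⁴ L⁻⁶ T⁻⁵].

M: 4, L: -6, T: -5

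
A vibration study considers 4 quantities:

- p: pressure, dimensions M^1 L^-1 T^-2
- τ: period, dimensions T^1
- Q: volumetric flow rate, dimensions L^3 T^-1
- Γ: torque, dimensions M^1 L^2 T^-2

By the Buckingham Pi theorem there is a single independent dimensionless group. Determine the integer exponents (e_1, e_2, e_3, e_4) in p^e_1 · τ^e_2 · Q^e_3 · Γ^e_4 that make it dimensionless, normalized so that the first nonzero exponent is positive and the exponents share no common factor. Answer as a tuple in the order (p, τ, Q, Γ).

M: e_1·(1) + e_2·(0) + e_3·(0) + e_4·(1) = 0
L: e_1·(-1) + e_2·(0) + e_3·(3) + e_4·(2) = 0
T: e_1·(-2) + e_2·(1) + e_3·(-1) + e_4·(-2) = 0
Solving this homogeneous linear system for the smallest-integer solution (first nonzero entry positive) gives (1, 1, 1, -1).

(1, 1, 1, -1)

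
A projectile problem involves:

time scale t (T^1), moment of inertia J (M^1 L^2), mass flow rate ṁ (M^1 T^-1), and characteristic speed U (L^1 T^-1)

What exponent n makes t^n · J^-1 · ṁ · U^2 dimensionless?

Balance the T exponent: (1)·n from t, plus −(0) + (-1) + 2·(-1) = -3 from the rest, must sum to zero.
n − 3 = 0, so n = 3.

3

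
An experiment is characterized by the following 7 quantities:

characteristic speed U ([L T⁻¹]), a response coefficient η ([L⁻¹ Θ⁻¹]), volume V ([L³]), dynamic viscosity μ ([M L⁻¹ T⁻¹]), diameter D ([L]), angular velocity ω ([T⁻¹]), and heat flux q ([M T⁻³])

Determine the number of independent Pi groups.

There are 7 variables and 4 base dimensions (M, L, T, Θ).
The dimension matrix has rank 4.
Independent dimensionless groups: 7 − 4 = 3.

3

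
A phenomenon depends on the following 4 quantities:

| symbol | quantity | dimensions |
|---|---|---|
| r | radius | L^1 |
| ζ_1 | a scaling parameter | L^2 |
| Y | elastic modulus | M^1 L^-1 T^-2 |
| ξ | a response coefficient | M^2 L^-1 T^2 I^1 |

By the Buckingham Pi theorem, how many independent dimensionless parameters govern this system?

There are 4 variables and 4 base dimensions (M, L, T, I).
The dimension matrix has rank 3 (less than 4: the dimension vectors are linearly dependent).
Independent dimensionless groups: 4 − 3 = 1.

1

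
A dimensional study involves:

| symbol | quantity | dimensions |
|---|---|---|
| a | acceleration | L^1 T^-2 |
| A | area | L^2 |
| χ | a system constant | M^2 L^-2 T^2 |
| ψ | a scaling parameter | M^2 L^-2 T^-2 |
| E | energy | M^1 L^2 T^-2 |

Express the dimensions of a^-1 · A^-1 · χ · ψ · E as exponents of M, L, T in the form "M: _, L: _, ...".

Collect each base-dimension exponent across the product:
  M: −(0) − (0) + (2) + (2) + (1) = 5
  L: −(1) − (2) + (-2) + (-2) + (2) = -5
  T: −(-2) − (0) + (2) + (-2) + (-2) = 0
So the dimensions are [M⁵ L⁻⁵].

M: 5, L: -5, T: 0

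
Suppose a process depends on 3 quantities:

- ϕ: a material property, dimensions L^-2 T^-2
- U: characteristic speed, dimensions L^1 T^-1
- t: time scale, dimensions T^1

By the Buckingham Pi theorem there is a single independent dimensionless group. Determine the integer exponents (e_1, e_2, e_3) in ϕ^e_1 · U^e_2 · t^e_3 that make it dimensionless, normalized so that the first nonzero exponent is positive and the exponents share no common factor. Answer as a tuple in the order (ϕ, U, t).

L: e_1·(-2) + e_2·(1) + e_3·(0) = 0
T: e_1·(-2) + e_2·(-1) + e_3·(1) = 0
Solving this homogeneous linear system for the smallest-integer solution (first nonzero entry positive) gives (1, 2, 4).

(1, 2, 4)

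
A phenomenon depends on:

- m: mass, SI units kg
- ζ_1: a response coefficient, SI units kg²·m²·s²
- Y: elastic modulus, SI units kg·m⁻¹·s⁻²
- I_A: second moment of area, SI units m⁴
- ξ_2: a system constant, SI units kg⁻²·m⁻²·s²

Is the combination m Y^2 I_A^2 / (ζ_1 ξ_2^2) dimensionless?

no

Sum the exponent of each base dimension across the product:
  M: [m]_M − [ζ_1]_M + 2·[Y]_M + 2·[I_A]_M − 2·[ξ_2]_M = (1) − (2) + 2·(1) + 2·(0) − 2·(-2) = 5
  L: [m]_L − [ζ_1]_L + 2·[Y]_L + 2·[I_A]_L − 2·[ξ_2]_L = (0) − (2) + 2·(-1) + 2·(4) − 2·(-2) = 8
  T: [m]_T − [ζ_1]_T + 2·[Y]_T + 2·[I_A]_T − 2·[ξ_2]_T = (0) − (2) + 2·(-2) + 2·(0) − 2·(2) = -10
Net dimensions [M⁵ L⁸ T⁻¹⁰] ≠ [1] — not dimensionless.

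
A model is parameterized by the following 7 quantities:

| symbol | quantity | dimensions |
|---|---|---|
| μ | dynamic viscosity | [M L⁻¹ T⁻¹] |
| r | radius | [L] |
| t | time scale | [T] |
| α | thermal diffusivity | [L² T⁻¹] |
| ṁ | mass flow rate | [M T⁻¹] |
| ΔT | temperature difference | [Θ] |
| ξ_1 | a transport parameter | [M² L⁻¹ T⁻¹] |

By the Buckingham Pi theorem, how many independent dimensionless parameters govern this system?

3

There are 7 variables and 4 base dimensions (M, L, T, Θ).
The dimension matrix has rank 4.
Independent dimensionless groups: 7 − 4 = 3.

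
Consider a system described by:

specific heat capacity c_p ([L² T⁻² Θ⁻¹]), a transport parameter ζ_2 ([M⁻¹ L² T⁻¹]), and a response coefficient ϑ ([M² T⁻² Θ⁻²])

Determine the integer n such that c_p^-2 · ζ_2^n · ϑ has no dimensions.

Balance the M exponent: (-1)·n from ζ_2, plus −2·(0) + (2) = 2 from the rest, must sum to zero.
−n + 2 = 0, so n = 2.

2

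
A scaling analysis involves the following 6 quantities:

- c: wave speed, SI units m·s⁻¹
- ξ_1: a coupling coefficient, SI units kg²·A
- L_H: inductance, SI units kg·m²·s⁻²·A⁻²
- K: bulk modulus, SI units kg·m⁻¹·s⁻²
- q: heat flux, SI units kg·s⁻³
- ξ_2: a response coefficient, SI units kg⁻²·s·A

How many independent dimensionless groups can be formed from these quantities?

There are 6 variables and 4 base dimensions (M, L, T, I).
The dimension matrix has rank 4.
Independent dimensionless groups: 6 − 4 = 2.

2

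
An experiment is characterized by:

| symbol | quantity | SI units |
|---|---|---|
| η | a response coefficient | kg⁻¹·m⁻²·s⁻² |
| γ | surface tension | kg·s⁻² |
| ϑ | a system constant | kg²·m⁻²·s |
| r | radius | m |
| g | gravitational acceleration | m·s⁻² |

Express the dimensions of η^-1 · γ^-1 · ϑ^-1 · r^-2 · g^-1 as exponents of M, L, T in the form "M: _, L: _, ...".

M: -2, L: 1, T: 5

Collect each base-dimension exponent across the product:
  M: −(-1) − (1) − (2) − 2·(0) − (0) = -2
  L: −(-2) − (0) − (-2) − 2·(1) − (1) = 1
  T: −(-2) − (-2) − (1) − 2·(0) − (-2) = 5
So the dimensions are [M⁻² L T⁵].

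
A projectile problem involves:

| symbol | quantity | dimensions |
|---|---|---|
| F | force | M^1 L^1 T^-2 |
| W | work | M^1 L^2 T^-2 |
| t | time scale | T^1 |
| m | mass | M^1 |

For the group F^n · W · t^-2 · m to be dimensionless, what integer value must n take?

Balance the M exponent: (1)·n from F, plus (1) − 2·(0) + (1) = 2 from the rest, must sum to zero.
n + 2 = 0, so n = -2.

-2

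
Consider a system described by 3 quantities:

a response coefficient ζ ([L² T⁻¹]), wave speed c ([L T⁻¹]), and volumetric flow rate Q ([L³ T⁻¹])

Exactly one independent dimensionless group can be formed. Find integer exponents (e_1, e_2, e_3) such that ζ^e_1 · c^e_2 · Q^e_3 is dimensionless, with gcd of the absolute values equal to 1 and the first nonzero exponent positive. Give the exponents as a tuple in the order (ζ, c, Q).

(2, -1, -1)

L: e_1·(2) + e_2·(1) + e_3·(3) = 0
T: e_1·(-1) + e_2·(-1) + e_3·(-1) = 0
Solving this homogeneous linear system for the smallest-integer solution (first nonzero entry positive) gives (2, -1, -1).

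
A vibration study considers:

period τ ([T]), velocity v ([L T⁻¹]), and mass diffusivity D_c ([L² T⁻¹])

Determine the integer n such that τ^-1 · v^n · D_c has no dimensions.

-2

Balance the L exponent: (1)·n from v, plus −(0) + (2) = 2 from the rest, must sum to zero.
n + 2 = 0, so n = -2.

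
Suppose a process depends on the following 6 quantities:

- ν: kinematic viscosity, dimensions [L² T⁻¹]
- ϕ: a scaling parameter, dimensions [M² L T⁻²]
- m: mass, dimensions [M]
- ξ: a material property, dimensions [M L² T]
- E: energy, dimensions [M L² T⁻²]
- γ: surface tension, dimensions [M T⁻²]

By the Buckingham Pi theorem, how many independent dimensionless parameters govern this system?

There are 6 variables and 3 base dimensions (M, L, T).
The dimension matrix has rank 3.
Independent dimensionless groups: 6 − 3 = 3.

3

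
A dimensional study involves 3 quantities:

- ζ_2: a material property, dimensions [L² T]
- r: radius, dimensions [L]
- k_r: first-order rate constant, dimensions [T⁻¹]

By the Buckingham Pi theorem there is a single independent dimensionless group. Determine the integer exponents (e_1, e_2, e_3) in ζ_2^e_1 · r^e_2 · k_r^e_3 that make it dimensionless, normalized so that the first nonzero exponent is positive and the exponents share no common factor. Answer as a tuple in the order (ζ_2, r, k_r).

L: e_1·(2) + e_2·(1) + e_3·(0) = 0
T: e_1·(1) + e_2·(0) + e_3·(-1) = 0
Solving this homogeneous linear system for the smallest-integer solution (first nonzero entry positive) gives (1, -2, 1).

(1, -2, 1)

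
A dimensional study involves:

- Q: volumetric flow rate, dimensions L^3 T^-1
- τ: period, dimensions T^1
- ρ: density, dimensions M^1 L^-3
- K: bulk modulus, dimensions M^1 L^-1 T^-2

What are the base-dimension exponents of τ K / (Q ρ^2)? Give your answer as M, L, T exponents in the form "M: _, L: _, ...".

Collect each base-dimension exponent across the product:
  M: −(0) + (0) − 2·(1) + (1) = -1
  L: −(3) + (0) − 2·(-3) + (-1) = 2
  T: −(-1) + (1) − 2·(0) + (-2) = 0
So the dimensions are [M⁻¹ L²].

M: -1, L: 2, T: 0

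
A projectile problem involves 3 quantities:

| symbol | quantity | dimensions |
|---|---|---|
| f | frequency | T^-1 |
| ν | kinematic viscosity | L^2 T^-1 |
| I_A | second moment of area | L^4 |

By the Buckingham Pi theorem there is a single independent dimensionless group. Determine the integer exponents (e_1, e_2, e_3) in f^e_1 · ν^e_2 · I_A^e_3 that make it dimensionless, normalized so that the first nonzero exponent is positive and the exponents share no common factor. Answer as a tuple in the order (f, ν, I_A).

(2, -2, 1)

L: e_1·(0) + e_2·(2) + e_3·(4) = 0
T: e_1·(-1) + e_2·(-1) + e_3·(0) = 0
Solving this homogeneous linear system for the smallest-integer solution (first nonzero entry positive) gives (2, -2, 1).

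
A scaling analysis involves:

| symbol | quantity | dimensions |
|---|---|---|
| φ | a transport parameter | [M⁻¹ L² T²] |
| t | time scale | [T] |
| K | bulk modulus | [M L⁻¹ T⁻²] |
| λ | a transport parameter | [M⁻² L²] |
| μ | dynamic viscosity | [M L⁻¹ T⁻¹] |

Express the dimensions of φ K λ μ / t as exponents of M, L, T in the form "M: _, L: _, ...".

M: -1, L: 2, T: -2

Collect each base-dimension exponent across the product:
  M: (-1) − (0) + (1) + (-2) + (1) = -1
  L: (2) − (0) + (-1) + (2) + (-1) = 2
  T: (2) − (1) + (-2) + (0) + (-1) = -2
So the dimensions are [M⁻¹ L² T⁻²].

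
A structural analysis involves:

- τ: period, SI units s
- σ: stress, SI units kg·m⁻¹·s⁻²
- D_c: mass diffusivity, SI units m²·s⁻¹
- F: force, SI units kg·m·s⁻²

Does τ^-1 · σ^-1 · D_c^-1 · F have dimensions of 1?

yes

Sum the exponent of each base dimension across the product:
  M: −[τ]_M − [σ]_M − [D_c]_M + [F]_M = −(0) − (1) − (0) + (1) = 0
  L: −[τ]_L − [σ]_L − [D_c]_L + [F]_L = −(0) − (-1) − (2) + (1) = 0
  T: −[τ]_T − [σ]_T − [D_c]_T + [F]_T = −(1) − (-2) − (-1) + (-2) = 0
All base exponents vanish — dimensionless.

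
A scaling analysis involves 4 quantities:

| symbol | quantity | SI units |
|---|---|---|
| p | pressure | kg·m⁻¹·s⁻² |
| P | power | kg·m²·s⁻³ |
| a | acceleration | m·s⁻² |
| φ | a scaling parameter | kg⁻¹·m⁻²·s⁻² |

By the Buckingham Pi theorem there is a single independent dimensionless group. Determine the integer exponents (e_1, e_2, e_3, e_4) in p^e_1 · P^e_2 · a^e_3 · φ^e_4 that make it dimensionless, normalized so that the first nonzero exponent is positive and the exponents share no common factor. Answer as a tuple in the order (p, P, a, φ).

M: e_1·(1) + e_2·(1) + e_3·(0) + e_4·(-1) = 0
L: e_1·(-1) + e_2·(2) + e_3·(1) + e_4·(-2) = 0
T: e_1·(-2) + e_2·(-3) + e_3·(-2) + e_4·(-2) = 0
Solving this homogeneous linear system for the smallest-integer solution (first nonzero entry positive) gives (1, -2, 3, -1).

(1, -2, 3, -1)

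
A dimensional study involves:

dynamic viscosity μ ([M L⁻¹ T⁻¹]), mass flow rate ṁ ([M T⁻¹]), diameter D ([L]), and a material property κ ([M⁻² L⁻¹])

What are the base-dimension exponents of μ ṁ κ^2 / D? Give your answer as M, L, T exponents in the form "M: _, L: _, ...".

Collect each base-dimension exponent across the product:
  M: (1) + (1) − (0) + 2·(-2) = -2
  L: (-1) + (0) − (1) + 2·(-1) = -4
  T: (-1) + (-1) − (0) + 2·(0) = -2
So the dimensions are [M⁻² L⁻⁴ T⁻²].

M: -2, L: -4, T: -2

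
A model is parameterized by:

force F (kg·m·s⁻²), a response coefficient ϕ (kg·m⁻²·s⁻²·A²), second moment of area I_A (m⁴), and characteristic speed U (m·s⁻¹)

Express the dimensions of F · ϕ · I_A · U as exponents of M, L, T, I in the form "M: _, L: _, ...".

M: 2, L: 4, T: -5, I: 2

Collect each base-dimension exponent across the product:
  M: (1) + (1) + (0) + (0) = 2
  L: (1) + (-2) + (4) + (1) = 4
  T: (-2) + (-2) + (0) + (-1) = -5
  I: (0) + (2) + (0) + (0) = 2
So the dimensions are [M² L⁴ T⁻⁵ I²].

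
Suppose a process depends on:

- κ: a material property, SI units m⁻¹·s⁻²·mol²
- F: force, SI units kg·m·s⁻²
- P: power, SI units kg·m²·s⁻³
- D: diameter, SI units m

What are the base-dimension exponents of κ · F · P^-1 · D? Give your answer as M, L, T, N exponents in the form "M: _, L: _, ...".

M: 0, L: -1, T: -1, N: 2

Collect each base-dimension exponent across the product:
  M: (0) + (1) − (1) + (0) = 0
  L: (-1) + (1) − (2) + (1) = -1
  T: (-2) + (-2) − (-3) + (0) = -1
  N: (2) + (0) − (0) + (0) = 2
So the dimensions are [L⁻¹ T⁻¹ N²].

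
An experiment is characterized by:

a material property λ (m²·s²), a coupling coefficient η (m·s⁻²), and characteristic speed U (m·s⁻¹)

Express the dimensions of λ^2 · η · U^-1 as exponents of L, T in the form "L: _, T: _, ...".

L: 4, T: 3

Collect each base-dimension exponent across the product:
  L: 2·(2) + (1) − (1) = 4
  T: 2·(2) + (-2) − (-1) = 3
So the dimensions are [L⁴ T³].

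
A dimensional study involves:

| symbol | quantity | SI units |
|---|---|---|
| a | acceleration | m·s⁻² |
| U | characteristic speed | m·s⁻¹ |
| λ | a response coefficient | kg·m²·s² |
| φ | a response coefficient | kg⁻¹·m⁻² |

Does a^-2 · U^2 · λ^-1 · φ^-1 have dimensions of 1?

Sum the exponent of each base dimension across the product:
  M: −2·[a]_M + 2·[U]_M − [λ]_M − [φ]_M = −2·(0) + 2·(0) − (1) − (-1) = 0
  L: −2·[a]_L + 2·[U]_L − [λ]_L − [φ]_L = −2·(1) + 2·(1) − (2) − (-2) = 0
  T: −2·[a]_T + 2·[U]_T − [λ]_T − [φ]_T = −2·(-2) + 2·(-1) − (2) − (0) = 0
All base exponents vanish — dimensionless.

yes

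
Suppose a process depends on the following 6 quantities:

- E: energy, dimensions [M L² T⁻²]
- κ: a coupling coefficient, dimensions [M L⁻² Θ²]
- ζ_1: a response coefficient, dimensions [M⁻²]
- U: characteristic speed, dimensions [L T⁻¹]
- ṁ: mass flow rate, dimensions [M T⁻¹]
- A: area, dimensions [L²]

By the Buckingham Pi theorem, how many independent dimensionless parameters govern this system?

2

There are 6 variables and 4 base dimensions (M, L, T, Θ).
The dimension matrix has rank 4.
Independent dimensionless groups: 6 − 4 = 2.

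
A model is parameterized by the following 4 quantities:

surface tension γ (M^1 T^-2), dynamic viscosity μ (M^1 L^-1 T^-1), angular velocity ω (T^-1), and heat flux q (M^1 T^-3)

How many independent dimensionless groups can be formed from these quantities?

There are 4 variables and 3 base dimensions (M, L, T).
The dimension matrix has rank 3.
Independent dimensionless groups: 4 − 3 = 1.

1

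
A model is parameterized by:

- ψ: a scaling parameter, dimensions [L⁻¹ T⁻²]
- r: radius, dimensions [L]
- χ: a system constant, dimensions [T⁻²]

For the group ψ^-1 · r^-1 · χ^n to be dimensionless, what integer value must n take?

Balance the T exponent: (-2)·n from χ, plus −(-2) − (0) = 2 from the rest, must sum to zero.
-2n + 2 = 0, so n = 1.

1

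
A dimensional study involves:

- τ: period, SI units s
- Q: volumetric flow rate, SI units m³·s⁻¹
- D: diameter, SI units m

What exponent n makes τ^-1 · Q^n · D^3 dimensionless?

-1

Balance the L exponent: (3)·n from Q, plus −(0) + 3·(1) = 3 from the rest, must sum to zero.
3n + 3 = 0, so n = -1.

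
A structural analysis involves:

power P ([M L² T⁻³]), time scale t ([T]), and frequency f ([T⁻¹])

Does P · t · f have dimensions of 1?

Sum the exponent of each base dimension across the product:
  M: [P]_M + [t]_M + [f]_M = (1) + (0) + (0) = 1
  L: [P]_L + [t]_L + [f]_L = (2) + (0) + (0) = 2
  T: [P]_T + [t]_T + [f]_T = (-3) + (1) + (-1) = -3
Net dimensions [M L² T⁻³] ≠ [1] — not dimensionless.

no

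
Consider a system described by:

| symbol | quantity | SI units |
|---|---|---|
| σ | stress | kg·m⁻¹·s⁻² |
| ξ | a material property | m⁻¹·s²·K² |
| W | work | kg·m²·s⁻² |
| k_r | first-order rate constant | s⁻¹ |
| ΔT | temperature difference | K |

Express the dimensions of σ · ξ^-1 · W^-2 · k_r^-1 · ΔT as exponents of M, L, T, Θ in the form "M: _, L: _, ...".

Collect each base-dimension exponent across the product:
  M: (1) − (0) − 2·(1) − (0) + (0) = -1
  L: (-1) − (-1) − 2·(2) − (0) + (0) = -4
  T: (-2) − (2) − 2·(-2) − (-1) + (0) = 1
  Θ: (0) − (2) − 2·(0) − (0) + (1) = -1
So the dimensions are [M⁻¹ L⁻⁴ T Θ⁻¹].

M: -1, L: -4, T: 1, Θ: -1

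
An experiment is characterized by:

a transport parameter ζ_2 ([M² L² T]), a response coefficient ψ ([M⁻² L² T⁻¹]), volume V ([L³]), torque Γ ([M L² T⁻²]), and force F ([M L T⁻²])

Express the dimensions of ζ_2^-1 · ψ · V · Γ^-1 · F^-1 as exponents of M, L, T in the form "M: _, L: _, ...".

Collect each base-dimension exponent across the product:
  M: −(2) + (-2) + (0) − (1) − (1) = -6
  L: −(2) + (2) + (3) − (2) − (1) = 0
  T: −(1) + (-1) + (0) − (-2) − (-2) = 2
So the dimensions are [M⁻⁶ T²].

M: -6, L: 0, T: 2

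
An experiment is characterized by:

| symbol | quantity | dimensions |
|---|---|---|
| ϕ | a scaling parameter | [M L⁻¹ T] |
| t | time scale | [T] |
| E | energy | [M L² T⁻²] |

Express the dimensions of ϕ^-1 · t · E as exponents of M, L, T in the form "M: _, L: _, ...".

M: 0, L: 3, T: -2

Collect each base-dimension exponent across the product:
  M: −(1) + (0) + (1) = 0
  L: −(-1) + (0) + (2) = 3
  T: −(1) + (1) + (-2) = -2
So the dimensions are [L³ T⁻²].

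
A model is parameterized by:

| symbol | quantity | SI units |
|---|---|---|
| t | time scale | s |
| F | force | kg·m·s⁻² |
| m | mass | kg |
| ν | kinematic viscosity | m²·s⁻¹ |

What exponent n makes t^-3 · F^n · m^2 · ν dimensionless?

Balance the M exponent: (1)·n from F, plus −3·(0) + 2·(1) + (0) = 2 from the rest, must sum to zero.
n + 2 = 0, so n = -2.

-2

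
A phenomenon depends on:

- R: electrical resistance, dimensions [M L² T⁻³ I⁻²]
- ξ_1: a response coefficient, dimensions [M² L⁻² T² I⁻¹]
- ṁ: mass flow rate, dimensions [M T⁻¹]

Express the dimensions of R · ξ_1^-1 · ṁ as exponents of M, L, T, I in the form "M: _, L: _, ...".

M: 0, L: 4, T: -6, I: -1

Collect each base-dimension exponent across the product:
  M: (1) − (2) + (1) = 0
  L: (2) − (-2) + (0) = 4
  T: (-3) − (2) + (-1) = -6
  I: (-2) − (-1) + (0) = -1
So the dimensions are [L⁴ T⁻⁶ I⁻¹].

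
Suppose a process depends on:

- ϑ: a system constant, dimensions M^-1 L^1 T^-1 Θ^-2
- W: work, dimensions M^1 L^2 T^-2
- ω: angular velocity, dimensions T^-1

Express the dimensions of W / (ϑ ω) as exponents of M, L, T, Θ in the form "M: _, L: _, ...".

Collect each base-dimension exponent across the product:
  M: −(-1) + (1) − (0) = 2
  L: −(1) + (2) − (0) = 1
  T: −(-1) + (-2) − (-1) = 0
  Θ: −(-2) + (0) − (0) = 2
So the dimensions are [M² L Θ²].

M: 2, L: 1, T: 0, Θ: 2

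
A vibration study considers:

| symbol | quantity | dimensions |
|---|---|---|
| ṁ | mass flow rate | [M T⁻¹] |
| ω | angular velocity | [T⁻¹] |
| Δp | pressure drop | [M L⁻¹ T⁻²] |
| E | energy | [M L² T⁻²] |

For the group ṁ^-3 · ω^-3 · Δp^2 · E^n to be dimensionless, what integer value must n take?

Balance the M exponent: (1)·n from E, plus −3·(1) − 3·(0) + 2·(1) = -1 from the rest, must sum to zero.
n − 1 = 0, so n = 1.

1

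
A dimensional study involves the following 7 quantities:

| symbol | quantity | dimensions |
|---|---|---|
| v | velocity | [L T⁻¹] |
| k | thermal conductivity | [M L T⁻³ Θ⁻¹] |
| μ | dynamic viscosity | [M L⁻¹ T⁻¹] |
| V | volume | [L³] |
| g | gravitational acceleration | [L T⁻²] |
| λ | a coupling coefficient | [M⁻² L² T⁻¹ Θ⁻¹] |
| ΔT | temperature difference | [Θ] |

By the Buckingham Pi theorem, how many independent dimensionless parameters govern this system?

3

There are 7 variables and 4 base dimensions (M, L, T, Θ).
The dimension matrix has rank 4.
Independent dimensionless groups: 7 − 4 = 3.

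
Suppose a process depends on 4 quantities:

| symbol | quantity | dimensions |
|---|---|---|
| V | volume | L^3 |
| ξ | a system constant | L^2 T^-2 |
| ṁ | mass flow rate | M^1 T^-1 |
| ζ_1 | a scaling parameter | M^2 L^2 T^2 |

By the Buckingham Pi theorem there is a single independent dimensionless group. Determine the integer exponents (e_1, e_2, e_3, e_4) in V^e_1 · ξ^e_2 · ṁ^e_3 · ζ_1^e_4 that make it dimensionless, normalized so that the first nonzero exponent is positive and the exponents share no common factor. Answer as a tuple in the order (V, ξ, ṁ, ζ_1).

M: e_1·(0) + e_2·(0) + e_3·(1) + e_4·(2) = 0
L: e_1·(3) + e_2·(2) + e_3·(0) + e_4·(2) = 0
T: e_1·(0) + e_2·(-2) + e_3·(-1) + e_4·(2) = 0
Solving this homogeneous linear system for the smallest-integer solution (first nonzero entry positive) gives (2, -2, 2, -1).

(2, -2, 2, -1)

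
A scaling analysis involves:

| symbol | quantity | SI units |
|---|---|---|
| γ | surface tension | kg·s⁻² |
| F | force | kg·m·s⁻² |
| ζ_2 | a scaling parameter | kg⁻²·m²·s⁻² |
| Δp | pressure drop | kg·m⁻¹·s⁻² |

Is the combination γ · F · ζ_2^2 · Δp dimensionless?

no

Sum the exponent of each base dimension across the product:
  M: [γ]_M + [F]_M + 2·[ζ_2]_M + [Δp]_M = (1) + (1) + 2·(-2) + (1) = -1
  L: [γ]_L + [F]_L + 2·[ζ_2]_L + [Δp]_L = (0) + (1) + 2·(2) + (-1) = 4
  T: [γ]_T + [F]_T + 2·[ζ_2]_T + [Δp]_T = (-2) + (-2) + 2·(-2) + (-2) = -10
Net dimensions [M⁻¹ L⁴ T⁻¹⁰] ≠ [1] — not dimensionless.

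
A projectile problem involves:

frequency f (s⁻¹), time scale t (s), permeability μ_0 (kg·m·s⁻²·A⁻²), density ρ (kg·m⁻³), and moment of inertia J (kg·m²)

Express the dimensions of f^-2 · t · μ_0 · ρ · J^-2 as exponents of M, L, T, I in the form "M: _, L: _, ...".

M: 0, L: -6, T: 1, I: -2

Collect each base-dimension exponent across the product:
  M: −2·(0) + (0) + (1) + (1) − 2·(1) = 0
  L: −2·(0) + (0) + (1) + (-3) − 2·(2) = -6
  T: −2·(-1) + (1) + (-2) + (0) − 2·(0) = 1
  I: −2·(0) + (0) + (-2) + (0) − 2·(0) = -2
So the dimensions are [L⁻⁶ T I⁻²].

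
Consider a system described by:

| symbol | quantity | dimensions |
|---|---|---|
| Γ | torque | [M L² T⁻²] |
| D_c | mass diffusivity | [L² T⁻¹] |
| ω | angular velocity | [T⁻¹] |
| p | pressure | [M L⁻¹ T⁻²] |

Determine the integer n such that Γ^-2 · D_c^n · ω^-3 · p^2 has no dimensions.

3

Balance the L exponent: (2)·n from D_c, plus −2·(2) − 3·(0) + 2·(-1) = -6 from the rest, must sum to zero.
2n − 6 = 0, so n = 3.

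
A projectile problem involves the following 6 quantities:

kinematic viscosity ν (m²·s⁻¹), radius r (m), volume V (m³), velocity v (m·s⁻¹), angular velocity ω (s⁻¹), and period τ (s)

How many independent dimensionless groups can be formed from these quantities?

There are 6 variables and 2 base dimensions (L, T).
The dimension matrix has rank 2.
Independent dimensionless groups: 6 − 2 = 4.

4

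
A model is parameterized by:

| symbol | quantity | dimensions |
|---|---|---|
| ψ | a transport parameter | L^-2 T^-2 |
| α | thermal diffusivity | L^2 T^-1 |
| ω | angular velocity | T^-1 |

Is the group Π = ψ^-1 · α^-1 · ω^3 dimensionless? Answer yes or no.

yes

Sum the exponent of each base dimension across the product:
  L: −[ψ]_L − [α]_L + 3·[ω]_L = −(-2) − (2) + 3·(0) = 0
  T: −[ψ]_T − [α]_T + 3·[ω]_T = −(-2) − (-1) + 3·(-1) = 0
All base exponents vanish — dimensionless.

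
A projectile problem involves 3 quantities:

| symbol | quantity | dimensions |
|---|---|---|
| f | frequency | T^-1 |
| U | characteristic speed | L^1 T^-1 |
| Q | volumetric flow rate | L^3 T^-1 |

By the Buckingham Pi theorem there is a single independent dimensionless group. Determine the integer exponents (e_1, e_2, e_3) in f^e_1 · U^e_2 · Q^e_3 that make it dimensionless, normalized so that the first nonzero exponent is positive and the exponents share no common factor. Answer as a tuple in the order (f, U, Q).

(2, -3, 1)

L: e_1·(0) + e_2·(1) + e_3·(3) = 0
T: e_1·(-1) + e_2·(-1) + e_3·(-1) = 0
Solving this homogeneous linear system for the smallest-integer solution (first nonzero entry positive) gives (2, -3, 1).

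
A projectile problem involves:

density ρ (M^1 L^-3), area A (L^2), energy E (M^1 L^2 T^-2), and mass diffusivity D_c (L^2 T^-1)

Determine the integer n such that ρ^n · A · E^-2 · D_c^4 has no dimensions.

Balance the M exponent: (1)·n from ρ, plus (0) − 2·(1) + 4·(0) = -2 from the rest, must sum to zero.
n − 2 = 0, so n = 2.

2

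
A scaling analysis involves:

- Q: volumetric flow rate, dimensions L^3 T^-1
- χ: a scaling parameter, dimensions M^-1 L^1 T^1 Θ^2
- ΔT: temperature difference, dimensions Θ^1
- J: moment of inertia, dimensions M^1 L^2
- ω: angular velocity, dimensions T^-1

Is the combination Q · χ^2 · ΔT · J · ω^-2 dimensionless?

Sum the exponent of each base dimension across the product:
  M: [Q]_M + 2·[χ]_M + [ΔT]_M + [J]_M − 2·[ω]_M = (0) + 2·(-1) + (0) + (1) − 2·(0) = -1
  L: [Q]_L + 2·[χ]_L + [ΔT]_L + [J]_L − 2·[ω]_L = (3) + 2·(1) + (0) + (2) − 2·(0) = 7
  T: [Q]_T + 2·[χ]_T + [ΔT]_T + [J]_T − 2·[ω]_T = (-1) + 2·(1) + (0) + (0) − 2·(-1) = 3
  Θ: [Q]_Θ + 2·[χ]_Θ + [ΔT]_Θ + [J]_Θ − 2·[ω]_Θ = (0) + 2·(2) + (1) + (0) − 2·(0) = 5
Net dimensions [M⁻¹ L⁷ T³ Θ⁵] ≠ [1] — not dimensionless.

no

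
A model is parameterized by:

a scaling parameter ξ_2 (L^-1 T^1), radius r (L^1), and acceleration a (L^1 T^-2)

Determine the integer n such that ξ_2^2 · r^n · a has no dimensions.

1

Balance the L exponent: (1)·n from r, plus 2·(-1) + (1) = -1 from the rest, must sum to zero.
n − 1 = 0, so n = 1.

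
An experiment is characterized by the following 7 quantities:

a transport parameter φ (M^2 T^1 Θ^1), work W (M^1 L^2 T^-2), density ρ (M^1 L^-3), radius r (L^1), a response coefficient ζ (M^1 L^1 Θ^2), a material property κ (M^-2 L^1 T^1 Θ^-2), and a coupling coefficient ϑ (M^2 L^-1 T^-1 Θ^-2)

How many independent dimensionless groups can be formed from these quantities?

There are 7 variables and 4 base dimensions (M, L, T, Θ).
The dimension matrix has rank 4.
Independent dimensionless groups: 7 − 4 = 3.

3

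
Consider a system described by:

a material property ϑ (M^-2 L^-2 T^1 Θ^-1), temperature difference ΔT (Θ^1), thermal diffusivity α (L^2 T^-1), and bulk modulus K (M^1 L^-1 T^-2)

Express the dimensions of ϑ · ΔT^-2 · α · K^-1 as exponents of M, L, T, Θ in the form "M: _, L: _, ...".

Collect each base-dimension exponent across the product:
  M: (-2) − 2·(0) + (0) − (1) = -3
  L: (-2) − 2·(0) + (2) − (-1) = 1
  T: (1) − 2·(0) + (-1) − (-2) = 2
  Θ: (-1) − 2·(1) + (0) − (0) = -3
So the dimensions are [M⁻³ L T² Θ⁻³].

M: -3, L: 1, T: 2, Θ: -3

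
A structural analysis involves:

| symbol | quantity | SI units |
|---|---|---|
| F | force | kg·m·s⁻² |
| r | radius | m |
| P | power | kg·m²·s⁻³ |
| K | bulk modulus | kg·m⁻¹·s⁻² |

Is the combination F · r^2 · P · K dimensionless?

Sum the exponent of each base dimension across the product:
  M: [F]_M + 2·[r]_M + [P]_M + [K]_M = (1) + 2·(0) + (1) + (1) = 3
  L: [F]_L + 2·[r]_L + [P]_L + [K]_L = (1) + 2·(1) + (2) + (-1) = 4
  T: [F]_T + 2·[r]_T + [P]_T + [K]_T = (-2) + 2·(0) + (-3) + (-2) = -7
Net dimensions [M³ L⁴ T⁻⁷] ≠ [1] — not dimensionless.

no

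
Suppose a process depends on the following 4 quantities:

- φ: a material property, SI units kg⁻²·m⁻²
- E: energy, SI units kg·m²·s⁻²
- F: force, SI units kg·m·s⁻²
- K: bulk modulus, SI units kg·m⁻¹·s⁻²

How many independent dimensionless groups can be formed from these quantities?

There are 4 variables and 3 base dimensions (M, L, T).
The dimension matrix has rank 3.
Independent dimensionless groups: 4 − 3 = 1.

1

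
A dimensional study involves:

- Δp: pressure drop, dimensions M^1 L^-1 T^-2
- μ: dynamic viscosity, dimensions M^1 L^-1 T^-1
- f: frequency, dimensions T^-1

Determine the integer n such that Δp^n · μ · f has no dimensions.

-1

Balance the M exponent: (1)·n from Δp, plus (1) + (0) = 1 from the rest, must sum to zero.
n + 1 = 0, so n = -1.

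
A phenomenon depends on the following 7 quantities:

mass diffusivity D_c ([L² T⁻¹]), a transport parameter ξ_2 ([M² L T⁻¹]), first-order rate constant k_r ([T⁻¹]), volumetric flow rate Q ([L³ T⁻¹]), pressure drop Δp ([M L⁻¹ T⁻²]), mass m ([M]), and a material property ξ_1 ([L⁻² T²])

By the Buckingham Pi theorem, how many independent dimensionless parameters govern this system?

There are 7 variables and 3 base dimensions (M, L, T).
The dimension matrix has rank 3.
Independent dimensionless groups: 7 − 3 = 4.

4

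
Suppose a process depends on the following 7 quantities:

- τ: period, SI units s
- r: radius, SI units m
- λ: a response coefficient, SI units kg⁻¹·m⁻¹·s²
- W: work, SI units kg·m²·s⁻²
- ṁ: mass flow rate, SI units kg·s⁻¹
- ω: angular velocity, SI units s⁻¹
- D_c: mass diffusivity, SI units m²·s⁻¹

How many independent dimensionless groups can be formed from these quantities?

There are 7 variables and 3 base dimensions (M, L, T).
The dimension matrix has rank 3.
Independent dimensionless groups: 7 − 3 = 4.

4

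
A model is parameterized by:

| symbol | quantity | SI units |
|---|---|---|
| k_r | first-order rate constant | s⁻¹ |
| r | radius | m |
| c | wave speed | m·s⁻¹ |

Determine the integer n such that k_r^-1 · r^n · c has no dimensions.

Balance the L exponent: (1)·n from r, plus −(0) + (1) = 1 from the rest, must sum to zero.
n + 1 = 0, so n = -1.

-1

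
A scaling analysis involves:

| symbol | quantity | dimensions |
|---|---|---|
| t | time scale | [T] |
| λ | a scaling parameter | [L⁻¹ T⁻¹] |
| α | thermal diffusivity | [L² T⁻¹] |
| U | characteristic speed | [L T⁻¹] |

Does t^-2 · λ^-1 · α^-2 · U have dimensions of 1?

no

Sum the exponent of each base dimension across the product:
  L: −2·[t]_L − [λ]_L − 2·[α]_L + [U]_L = −2·(0) − (-1) − 2·(2) + (1) = -2
  T: −2·[t]_T − [λ]_T − 2·[α]_T + [U]_T = −2·(1) − (-1) − 2·(-1) + (-1) = 0
Net dimensions [L⁻²] ≠ [1] — not dimensionless.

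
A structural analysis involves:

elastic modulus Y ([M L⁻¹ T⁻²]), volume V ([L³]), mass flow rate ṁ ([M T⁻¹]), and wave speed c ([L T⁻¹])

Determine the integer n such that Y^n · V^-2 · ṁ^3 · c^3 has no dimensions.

Balance the M exponent: (1)·n from Y, plus −2·(0) + 3·(1) + 3·(0) = 3 from the rest, must sum to zero.
n + 3 = 0, so n = -3.

-3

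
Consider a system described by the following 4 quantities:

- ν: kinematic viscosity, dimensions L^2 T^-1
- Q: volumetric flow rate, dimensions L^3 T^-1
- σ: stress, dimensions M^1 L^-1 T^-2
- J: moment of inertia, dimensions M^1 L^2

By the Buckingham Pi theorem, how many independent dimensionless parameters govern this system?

1

There are 4 variables and 3 base dimensions (M, L, T).
The dimension matrix has rank 3.
Independent dimensionless groups: 4 − 3 = 1.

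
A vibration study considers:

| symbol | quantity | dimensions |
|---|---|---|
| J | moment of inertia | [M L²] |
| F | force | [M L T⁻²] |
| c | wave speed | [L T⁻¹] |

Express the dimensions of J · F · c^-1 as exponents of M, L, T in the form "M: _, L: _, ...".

M: 2, L: 2, T: -1

Collect each base-dimension exponent across the product:
  M: (1) + (1) − (0) = 2
  L: (2) + (1) − (1) = 2
  T: (0) + (-2) − (-1) = -1
So the dimensions are [M² L² T⁻¹].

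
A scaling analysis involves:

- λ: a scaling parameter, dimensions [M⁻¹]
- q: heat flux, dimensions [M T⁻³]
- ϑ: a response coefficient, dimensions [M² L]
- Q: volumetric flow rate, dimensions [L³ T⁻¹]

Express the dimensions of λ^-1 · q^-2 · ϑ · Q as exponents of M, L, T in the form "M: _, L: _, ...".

M: 1, L: 4, T: 5

Collect each base-dimension exponent across the product:
  M: −(-1) − 2·(1) + (2) + (0) = 1
  L: −(0) − 2·(0) + (1) + (3) = 4
  T: −(0) − 2·(-3) + (0) + (-1) = 5
So the dimensions are [M L⁴ T⁵].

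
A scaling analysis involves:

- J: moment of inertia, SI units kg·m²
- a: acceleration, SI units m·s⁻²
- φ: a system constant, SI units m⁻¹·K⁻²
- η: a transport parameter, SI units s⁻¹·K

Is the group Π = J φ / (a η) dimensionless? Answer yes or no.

Sum the exponent of each base dimension across the product:
  M: [J]_M − [a]_M + [φ]_M − [η]_M = (1) − (0) + (0) − (0) = 1
  L: [J]_L − [a]_L + [φ]_L − [η]_L = (2) − (1) + (-1) − (0) = 0
  T: [J]_T − [a]_T + [φ]_T − [η]_T = (0) − (-2) + (0) − (-1) = 3
  Θ: [J]_Θ − [a]_Θ + [φ]_Θ − [η]_Θ = (0) − (0) + (-2) − (1) = -3
Net dimensions [M T³ Θ⁻³] ≠ [1] — not dimensionless.

no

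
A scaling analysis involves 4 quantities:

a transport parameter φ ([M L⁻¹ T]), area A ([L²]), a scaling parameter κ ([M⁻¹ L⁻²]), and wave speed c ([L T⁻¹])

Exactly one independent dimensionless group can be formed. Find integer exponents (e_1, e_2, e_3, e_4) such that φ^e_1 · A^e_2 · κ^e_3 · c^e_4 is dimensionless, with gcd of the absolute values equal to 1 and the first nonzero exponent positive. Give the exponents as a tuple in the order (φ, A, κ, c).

(1, 1, 1, 1)

M: e_1·(1) + e_2·(0) + e_3·(-1) + e_4·(0) = 0
L: e_1·(-1) + e_2·(2) + e_3·(-2) + e_4·(1) = 0
T: e_1·(1) + e_2·(0) + e_3·(0) + e_4·(-1) = 0
Solving this homogeneous linear system for the smallest-integer solution (first nonzero entry positive) gives (1, 1, 1, 1).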